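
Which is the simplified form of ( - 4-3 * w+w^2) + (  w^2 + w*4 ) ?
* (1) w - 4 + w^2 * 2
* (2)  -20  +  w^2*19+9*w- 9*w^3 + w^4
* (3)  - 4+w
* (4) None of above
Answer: 1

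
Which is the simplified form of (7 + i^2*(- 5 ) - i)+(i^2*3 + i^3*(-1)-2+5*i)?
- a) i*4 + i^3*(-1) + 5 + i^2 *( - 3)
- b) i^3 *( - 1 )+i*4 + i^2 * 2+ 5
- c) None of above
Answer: c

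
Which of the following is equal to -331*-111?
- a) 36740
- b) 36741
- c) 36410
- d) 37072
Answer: b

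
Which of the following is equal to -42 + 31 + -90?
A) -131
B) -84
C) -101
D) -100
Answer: C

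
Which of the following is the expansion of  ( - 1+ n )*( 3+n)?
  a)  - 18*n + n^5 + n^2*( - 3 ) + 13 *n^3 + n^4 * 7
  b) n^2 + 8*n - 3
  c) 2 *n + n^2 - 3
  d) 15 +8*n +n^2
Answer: c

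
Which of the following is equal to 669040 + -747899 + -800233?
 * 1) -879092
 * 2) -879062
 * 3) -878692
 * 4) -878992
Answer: 1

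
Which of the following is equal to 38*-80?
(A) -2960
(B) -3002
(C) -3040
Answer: C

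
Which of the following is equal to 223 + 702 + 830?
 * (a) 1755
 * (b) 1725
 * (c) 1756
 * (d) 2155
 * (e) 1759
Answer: a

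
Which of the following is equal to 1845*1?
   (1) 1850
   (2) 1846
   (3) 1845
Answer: 3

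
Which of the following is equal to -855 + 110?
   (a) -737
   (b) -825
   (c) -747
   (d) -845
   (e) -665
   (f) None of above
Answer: f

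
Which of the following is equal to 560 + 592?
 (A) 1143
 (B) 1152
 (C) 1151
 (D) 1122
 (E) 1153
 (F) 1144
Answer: B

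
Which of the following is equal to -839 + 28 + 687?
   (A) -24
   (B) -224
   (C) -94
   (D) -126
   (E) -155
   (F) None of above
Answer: F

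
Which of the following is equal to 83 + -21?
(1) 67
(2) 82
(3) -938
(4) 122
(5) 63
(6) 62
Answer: 6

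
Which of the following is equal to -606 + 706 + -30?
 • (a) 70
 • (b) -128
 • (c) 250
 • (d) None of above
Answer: a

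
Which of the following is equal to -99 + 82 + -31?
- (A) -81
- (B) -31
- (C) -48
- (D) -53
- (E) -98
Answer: C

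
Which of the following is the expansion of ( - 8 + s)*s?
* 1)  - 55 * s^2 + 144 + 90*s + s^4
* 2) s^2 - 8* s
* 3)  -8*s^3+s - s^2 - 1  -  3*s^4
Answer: 2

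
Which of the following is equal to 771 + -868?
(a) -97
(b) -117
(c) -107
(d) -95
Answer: a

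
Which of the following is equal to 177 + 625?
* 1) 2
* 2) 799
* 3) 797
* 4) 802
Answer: 4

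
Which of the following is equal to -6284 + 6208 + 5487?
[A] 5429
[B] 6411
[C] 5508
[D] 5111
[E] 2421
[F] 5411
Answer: F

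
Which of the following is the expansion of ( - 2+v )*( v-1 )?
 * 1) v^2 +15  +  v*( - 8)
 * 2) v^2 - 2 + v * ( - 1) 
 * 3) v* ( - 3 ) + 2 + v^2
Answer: 3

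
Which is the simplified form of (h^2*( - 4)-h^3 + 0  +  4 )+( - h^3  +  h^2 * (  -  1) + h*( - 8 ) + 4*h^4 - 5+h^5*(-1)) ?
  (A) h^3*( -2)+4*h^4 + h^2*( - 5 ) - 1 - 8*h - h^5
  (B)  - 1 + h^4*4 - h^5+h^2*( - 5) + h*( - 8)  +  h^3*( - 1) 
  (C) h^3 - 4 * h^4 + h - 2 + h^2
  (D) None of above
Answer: A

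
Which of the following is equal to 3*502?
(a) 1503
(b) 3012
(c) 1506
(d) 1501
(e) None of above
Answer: c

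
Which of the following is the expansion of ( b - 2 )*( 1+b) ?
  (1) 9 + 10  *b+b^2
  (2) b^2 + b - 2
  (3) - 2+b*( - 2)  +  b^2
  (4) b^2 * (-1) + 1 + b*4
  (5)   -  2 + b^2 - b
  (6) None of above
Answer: 5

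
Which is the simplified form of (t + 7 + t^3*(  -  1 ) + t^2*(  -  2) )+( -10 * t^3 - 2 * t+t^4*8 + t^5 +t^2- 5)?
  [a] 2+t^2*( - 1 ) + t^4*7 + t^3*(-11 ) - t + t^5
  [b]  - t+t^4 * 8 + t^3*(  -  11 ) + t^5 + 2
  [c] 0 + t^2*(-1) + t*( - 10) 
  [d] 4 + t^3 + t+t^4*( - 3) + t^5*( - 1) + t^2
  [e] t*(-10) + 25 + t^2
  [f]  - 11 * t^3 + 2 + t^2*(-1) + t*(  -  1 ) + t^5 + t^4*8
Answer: f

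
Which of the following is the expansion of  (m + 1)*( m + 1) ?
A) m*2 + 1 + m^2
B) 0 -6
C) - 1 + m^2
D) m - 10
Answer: A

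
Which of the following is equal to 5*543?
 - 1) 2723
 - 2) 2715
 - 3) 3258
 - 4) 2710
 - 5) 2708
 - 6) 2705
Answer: 2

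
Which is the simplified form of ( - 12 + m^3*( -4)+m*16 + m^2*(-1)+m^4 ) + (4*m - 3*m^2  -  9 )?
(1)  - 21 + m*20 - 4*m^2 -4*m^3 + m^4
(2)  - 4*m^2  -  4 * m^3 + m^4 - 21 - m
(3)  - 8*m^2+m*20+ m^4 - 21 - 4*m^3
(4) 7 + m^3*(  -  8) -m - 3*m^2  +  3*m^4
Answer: 1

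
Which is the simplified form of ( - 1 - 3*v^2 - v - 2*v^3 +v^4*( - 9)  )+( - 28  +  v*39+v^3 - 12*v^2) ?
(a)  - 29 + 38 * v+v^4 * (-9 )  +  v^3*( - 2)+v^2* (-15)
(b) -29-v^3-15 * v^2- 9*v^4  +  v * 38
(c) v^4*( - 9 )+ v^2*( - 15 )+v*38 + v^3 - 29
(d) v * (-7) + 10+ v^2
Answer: b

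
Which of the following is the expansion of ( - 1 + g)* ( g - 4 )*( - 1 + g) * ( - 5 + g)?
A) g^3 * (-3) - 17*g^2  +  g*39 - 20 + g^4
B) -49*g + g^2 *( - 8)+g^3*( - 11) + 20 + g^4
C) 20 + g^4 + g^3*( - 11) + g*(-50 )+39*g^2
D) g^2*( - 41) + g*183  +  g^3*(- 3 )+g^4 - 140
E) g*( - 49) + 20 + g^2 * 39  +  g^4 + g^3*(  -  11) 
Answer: E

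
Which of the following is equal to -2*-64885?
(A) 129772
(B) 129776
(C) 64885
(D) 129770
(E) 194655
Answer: D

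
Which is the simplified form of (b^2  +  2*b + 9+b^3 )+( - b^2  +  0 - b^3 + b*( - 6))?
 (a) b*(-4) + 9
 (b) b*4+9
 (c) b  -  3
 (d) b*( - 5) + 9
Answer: a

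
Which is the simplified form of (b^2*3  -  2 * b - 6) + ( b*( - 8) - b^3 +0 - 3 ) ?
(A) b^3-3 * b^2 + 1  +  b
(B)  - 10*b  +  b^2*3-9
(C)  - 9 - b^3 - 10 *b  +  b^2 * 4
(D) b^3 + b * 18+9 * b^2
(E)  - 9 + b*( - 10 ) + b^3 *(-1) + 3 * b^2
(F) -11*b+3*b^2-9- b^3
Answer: E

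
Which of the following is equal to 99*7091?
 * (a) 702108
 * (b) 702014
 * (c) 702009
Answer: c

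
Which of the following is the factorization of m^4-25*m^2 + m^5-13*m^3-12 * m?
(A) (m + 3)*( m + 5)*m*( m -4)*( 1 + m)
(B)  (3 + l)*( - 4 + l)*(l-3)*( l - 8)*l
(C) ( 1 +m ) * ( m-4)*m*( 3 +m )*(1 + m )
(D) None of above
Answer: C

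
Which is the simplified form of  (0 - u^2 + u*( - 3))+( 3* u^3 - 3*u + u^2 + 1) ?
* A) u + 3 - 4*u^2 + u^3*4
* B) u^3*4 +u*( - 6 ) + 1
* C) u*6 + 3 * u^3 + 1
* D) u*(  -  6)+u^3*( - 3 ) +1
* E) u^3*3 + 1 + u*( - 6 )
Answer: E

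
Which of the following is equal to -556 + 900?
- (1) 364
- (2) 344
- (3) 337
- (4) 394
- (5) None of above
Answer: 2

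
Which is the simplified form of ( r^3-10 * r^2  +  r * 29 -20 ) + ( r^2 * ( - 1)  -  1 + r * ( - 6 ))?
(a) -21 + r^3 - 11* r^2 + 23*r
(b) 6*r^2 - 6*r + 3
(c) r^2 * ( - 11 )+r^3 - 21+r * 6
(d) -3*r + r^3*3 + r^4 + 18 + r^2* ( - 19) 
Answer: a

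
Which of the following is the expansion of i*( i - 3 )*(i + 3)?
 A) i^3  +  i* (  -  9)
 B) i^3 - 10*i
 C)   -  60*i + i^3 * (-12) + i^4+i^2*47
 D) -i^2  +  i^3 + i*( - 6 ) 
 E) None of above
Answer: A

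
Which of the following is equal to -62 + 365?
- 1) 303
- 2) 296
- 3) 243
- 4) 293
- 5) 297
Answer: 1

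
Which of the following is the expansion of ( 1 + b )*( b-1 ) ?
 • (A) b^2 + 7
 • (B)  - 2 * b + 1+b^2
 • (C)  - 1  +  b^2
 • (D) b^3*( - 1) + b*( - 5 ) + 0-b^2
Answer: C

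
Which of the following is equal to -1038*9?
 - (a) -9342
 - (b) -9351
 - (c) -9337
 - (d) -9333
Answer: a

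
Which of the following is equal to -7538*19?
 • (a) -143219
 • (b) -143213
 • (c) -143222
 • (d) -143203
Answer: c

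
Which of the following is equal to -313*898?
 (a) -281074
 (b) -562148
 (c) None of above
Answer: a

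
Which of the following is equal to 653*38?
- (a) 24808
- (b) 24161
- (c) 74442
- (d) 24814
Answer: d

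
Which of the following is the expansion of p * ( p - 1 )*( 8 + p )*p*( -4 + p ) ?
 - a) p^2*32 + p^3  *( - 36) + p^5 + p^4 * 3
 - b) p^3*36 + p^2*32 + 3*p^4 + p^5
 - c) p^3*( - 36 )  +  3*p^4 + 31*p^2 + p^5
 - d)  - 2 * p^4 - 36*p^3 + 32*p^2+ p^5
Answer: a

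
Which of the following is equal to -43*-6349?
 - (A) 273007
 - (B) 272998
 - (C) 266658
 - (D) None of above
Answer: A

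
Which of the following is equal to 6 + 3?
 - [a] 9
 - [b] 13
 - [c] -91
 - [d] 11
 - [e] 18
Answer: a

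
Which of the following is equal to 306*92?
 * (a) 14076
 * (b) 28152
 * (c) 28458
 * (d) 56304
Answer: b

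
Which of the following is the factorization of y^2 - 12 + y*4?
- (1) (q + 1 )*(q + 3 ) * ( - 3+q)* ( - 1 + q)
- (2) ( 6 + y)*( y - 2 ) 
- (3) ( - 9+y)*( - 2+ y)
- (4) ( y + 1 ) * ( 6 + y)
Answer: 2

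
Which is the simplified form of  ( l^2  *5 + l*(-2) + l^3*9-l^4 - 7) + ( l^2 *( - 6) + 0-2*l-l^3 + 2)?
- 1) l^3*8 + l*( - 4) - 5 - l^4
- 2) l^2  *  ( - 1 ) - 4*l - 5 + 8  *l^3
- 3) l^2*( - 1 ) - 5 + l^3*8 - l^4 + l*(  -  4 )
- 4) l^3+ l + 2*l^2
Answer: 3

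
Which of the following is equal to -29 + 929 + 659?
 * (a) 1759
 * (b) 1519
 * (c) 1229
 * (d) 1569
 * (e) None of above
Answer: e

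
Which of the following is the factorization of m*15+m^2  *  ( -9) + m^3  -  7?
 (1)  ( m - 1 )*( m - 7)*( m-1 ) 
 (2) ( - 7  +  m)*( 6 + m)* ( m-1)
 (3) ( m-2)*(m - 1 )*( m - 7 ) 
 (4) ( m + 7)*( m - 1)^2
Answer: 1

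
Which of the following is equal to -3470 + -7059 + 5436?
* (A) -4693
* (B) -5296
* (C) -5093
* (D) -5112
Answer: C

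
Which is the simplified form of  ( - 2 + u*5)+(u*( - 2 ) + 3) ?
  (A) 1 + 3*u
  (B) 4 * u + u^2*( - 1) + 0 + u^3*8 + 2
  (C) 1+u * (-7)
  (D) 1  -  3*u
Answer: A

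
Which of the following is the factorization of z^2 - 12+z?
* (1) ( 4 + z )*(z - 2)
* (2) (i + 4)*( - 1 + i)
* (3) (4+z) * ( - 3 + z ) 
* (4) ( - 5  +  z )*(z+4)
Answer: 3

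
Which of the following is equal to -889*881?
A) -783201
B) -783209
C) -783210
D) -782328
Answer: B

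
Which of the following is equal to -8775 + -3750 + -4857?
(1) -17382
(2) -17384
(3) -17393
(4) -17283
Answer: 1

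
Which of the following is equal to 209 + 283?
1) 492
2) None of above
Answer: 1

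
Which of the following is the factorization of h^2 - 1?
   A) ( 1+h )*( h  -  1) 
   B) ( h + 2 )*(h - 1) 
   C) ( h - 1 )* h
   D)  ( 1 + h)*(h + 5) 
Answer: A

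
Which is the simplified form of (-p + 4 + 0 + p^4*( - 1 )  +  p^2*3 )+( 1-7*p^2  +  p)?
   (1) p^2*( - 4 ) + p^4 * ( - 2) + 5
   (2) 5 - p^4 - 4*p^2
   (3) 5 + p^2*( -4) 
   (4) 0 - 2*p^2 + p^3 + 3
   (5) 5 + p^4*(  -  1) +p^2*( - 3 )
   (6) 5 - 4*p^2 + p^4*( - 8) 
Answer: 2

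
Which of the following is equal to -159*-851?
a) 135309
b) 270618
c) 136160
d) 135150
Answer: a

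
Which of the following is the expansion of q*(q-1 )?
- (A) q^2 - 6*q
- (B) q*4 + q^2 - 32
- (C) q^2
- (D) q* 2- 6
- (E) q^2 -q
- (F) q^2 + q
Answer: E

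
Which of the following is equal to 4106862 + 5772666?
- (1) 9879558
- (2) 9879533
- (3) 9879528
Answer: 3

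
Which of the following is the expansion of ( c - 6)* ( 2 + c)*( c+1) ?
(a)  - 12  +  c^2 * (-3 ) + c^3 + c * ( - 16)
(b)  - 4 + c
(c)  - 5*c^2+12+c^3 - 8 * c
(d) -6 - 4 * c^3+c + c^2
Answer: a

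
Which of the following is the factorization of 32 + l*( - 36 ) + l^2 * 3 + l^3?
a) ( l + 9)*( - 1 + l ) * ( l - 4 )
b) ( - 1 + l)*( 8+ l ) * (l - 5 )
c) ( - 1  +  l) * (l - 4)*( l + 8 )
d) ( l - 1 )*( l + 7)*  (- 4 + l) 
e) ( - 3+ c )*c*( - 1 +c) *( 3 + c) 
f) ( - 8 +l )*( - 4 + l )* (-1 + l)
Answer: c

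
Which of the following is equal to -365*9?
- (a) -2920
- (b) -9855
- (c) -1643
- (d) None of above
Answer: d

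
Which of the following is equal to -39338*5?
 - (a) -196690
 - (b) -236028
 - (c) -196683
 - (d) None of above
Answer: a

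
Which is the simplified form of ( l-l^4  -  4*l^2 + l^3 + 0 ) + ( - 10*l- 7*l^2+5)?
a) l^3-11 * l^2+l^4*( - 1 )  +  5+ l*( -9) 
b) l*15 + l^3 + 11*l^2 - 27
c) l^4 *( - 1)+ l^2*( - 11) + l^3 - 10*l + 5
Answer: a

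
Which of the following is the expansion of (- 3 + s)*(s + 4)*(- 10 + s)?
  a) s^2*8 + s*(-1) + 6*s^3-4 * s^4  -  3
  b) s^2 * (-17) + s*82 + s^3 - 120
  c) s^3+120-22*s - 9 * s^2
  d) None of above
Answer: c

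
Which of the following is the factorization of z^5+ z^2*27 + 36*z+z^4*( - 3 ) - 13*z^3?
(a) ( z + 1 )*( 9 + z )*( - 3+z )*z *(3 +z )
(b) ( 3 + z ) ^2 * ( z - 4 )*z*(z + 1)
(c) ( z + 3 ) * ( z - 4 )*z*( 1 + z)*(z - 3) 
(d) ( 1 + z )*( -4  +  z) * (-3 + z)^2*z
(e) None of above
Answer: c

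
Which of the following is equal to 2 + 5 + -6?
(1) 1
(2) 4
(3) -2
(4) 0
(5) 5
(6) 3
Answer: 1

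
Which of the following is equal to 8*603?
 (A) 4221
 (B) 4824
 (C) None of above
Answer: B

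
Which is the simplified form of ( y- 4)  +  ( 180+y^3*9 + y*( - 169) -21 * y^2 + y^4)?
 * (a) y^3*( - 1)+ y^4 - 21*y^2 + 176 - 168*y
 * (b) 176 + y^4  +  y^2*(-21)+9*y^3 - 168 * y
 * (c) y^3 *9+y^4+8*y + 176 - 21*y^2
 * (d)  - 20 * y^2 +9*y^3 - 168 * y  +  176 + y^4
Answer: b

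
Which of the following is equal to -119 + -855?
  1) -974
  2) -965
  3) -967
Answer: 1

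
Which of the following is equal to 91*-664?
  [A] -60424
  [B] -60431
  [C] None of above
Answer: A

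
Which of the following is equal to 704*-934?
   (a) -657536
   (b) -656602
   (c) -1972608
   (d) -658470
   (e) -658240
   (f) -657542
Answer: a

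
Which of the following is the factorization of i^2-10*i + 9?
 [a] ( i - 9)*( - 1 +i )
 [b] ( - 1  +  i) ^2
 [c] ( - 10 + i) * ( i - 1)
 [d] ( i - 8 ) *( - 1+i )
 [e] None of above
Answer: a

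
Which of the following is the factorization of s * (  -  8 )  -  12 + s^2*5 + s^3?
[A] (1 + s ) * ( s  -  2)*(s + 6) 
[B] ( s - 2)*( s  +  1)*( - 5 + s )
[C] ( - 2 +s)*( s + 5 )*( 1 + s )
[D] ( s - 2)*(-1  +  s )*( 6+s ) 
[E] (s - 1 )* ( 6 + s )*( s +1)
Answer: A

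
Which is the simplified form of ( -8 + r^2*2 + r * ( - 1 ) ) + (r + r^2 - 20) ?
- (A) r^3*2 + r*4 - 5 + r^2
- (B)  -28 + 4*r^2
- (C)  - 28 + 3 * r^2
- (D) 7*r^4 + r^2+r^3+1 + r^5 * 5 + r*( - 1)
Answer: C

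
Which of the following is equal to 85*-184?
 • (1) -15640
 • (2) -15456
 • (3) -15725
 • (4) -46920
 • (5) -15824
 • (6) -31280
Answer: 1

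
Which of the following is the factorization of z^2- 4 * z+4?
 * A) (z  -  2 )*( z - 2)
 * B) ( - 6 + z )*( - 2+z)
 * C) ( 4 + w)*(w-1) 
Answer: A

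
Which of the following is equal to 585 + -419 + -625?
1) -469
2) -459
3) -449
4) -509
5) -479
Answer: 2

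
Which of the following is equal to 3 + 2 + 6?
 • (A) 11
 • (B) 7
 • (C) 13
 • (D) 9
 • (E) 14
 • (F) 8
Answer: A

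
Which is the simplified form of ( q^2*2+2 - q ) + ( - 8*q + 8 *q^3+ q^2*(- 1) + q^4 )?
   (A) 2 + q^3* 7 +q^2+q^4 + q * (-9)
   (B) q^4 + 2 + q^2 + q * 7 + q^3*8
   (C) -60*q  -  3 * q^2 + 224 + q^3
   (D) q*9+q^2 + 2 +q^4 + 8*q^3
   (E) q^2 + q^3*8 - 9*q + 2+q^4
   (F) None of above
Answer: E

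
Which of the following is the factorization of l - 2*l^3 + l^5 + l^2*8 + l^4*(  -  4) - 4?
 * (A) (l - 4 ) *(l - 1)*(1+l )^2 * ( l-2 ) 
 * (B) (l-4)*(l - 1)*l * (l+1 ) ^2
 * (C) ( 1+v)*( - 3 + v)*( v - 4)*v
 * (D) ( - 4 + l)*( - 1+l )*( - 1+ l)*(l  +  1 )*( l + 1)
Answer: D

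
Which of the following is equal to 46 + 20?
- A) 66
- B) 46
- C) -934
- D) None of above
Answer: A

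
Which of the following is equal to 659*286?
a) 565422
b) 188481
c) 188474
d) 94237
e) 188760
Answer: c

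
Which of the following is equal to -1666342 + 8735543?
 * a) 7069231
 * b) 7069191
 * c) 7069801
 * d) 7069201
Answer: d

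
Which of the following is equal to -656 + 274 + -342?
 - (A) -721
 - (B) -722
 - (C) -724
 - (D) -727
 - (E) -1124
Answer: C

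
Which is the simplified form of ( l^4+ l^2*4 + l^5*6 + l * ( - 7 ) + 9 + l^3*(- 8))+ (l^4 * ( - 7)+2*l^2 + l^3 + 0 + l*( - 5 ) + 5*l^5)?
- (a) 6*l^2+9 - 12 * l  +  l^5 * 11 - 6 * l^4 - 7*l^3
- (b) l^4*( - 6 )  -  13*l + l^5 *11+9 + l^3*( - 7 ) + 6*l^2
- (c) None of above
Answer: a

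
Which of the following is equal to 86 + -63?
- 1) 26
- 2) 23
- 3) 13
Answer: 2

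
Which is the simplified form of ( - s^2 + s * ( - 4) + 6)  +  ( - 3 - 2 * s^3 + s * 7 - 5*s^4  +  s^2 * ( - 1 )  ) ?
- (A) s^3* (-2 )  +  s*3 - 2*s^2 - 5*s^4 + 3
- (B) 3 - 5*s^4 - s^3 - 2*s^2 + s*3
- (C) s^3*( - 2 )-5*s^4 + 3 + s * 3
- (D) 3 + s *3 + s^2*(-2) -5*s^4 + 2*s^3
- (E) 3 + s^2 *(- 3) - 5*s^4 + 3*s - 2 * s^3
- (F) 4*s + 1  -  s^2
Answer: A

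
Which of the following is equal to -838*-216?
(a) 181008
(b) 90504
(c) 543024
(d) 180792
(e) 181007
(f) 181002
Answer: a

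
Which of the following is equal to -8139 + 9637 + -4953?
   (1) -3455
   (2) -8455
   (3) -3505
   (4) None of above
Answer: 1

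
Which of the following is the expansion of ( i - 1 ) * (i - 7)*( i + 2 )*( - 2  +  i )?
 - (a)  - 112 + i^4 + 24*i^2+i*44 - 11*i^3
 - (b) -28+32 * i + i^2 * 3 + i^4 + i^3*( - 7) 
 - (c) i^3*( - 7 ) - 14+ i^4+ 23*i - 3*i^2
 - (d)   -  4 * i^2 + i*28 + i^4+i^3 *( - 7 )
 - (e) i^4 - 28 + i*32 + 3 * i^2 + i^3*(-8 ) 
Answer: e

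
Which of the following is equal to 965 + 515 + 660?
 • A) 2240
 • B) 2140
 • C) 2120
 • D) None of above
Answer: B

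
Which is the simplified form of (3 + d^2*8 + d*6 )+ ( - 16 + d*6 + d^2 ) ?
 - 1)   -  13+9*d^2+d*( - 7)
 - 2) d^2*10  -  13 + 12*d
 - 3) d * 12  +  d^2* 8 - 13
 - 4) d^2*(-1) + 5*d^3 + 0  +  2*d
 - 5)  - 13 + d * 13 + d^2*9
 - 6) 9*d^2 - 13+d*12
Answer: 6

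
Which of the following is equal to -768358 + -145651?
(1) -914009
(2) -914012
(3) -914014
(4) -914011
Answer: 1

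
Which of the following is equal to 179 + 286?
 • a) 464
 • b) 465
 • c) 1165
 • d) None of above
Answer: b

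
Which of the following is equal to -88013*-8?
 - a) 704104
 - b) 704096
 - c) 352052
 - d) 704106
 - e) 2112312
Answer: a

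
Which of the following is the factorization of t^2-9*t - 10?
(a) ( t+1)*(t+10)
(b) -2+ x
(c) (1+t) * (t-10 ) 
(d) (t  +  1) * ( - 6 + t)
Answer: c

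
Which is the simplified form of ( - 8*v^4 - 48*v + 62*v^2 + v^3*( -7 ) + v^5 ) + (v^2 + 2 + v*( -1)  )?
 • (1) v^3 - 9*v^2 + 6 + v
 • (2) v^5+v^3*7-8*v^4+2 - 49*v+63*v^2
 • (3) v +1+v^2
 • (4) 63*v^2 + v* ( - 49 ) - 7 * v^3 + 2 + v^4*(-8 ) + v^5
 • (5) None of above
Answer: 4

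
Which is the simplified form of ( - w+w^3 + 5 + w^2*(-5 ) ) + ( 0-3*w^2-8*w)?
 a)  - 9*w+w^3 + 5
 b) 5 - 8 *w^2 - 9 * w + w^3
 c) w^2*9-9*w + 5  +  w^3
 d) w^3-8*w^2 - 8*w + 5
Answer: b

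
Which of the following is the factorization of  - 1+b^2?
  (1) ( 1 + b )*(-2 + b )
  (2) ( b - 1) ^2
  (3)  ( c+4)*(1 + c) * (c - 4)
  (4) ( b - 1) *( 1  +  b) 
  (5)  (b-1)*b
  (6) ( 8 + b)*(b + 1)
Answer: 4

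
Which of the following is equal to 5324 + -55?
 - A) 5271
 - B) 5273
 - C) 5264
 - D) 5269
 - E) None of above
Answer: D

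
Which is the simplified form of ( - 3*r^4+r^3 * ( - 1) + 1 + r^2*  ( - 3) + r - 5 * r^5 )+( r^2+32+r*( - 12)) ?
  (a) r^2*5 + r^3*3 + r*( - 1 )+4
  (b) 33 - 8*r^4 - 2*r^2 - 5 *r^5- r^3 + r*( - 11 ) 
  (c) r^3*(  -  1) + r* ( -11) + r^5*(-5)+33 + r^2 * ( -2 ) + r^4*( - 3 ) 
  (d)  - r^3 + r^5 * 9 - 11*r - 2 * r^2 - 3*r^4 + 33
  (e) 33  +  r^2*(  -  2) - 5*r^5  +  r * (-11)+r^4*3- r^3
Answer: c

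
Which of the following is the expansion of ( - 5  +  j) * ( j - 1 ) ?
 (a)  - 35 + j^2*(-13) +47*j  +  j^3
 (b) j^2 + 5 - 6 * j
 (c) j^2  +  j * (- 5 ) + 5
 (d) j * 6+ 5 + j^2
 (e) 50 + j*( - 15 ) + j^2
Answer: b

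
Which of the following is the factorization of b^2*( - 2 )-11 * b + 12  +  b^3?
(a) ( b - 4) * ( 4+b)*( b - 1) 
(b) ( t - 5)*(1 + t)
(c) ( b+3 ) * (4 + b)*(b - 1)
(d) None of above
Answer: d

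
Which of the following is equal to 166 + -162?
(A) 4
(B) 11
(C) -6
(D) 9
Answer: A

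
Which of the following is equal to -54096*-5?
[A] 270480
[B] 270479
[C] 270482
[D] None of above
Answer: A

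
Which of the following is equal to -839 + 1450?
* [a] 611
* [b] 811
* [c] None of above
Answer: a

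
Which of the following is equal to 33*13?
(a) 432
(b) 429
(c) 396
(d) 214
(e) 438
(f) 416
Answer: b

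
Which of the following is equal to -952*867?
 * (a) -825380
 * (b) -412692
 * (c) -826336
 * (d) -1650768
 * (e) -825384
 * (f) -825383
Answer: e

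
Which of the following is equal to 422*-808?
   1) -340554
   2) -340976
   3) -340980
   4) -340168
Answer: 2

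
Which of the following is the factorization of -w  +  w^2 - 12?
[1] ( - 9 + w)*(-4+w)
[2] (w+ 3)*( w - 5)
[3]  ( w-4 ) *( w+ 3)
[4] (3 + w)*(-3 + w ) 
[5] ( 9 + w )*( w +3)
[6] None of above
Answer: 3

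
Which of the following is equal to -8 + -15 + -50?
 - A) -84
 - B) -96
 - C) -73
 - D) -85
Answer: C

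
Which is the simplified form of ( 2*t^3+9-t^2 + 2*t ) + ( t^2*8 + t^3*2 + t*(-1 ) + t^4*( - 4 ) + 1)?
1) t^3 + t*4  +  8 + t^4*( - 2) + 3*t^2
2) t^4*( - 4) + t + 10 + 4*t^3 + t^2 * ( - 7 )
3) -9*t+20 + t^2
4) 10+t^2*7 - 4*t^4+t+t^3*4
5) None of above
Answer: 4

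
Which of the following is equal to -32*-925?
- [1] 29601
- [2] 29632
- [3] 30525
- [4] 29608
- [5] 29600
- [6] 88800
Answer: 5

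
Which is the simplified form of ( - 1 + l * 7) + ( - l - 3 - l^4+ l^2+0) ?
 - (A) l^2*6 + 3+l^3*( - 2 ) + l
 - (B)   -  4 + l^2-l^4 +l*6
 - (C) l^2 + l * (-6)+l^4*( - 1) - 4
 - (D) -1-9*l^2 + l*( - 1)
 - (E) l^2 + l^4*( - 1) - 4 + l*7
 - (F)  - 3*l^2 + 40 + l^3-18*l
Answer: B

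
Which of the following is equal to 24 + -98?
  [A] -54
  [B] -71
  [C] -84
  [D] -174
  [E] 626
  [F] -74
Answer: F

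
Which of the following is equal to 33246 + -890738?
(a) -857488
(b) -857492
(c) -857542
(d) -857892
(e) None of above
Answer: b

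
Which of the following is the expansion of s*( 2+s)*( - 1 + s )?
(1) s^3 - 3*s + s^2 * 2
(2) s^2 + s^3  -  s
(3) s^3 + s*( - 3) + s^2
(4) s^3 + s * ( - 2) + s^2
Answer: 4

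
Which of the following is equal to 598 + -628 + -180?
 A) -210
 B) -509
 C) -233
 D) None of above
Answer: A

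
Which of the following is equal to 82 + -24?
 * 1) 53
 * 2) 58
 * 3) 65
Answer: 2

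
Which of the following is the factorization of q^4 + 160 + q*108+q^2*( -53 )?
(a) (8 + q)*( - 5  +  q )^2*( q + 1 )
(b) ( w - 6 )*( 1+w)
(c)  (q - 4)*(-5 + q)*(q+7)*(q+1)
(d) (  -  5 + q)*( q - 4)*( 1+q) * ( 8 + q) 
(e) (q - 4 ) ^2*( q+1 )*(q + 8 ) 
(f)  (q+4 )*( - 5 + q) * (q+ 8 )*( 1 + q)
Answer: d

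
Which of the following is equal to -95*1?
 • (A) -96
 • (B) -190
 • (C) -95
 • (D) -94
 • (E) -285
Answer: C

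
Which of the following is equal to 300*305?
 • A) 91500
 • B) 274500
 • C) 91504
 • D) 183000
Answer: A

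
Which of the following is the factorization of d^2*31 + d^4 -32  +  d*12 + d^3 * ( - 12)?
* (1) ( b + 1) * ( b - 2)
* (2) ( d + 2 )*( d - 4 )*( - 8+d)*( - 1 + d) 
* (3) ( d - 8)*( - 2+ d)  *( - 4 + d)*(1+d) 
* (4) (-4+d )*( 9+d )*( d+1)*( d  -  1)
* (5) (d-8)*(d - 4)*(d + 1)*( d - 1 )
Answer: 5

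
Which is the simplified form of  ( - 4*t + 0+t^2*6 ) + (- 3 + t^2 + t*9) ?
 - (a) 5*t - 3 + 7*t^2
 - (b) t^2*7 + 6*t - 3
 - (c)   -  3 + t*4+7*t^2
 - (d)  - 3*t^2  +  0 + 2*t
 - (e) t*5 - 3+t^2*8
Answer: a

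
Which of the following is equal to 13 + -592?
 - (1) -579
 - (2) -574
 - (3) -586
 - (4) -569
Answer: 1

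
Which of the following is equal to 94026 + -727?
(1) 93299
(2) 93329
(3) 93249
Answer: 1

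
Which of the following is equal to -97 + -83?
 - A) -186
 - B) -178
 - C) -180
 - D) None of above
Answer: C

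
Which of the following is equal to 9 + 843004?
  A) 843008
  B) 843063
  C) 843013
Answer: C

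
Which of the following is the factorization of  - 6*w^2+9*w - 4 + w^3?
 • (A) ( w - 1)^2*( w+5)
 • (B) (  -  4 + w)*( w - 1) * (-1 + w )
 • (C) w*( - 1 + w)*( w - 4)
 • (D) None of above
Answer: B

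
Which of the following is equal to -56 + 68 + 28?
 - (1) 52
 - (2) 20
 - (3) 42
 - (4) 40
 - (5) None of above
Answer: 4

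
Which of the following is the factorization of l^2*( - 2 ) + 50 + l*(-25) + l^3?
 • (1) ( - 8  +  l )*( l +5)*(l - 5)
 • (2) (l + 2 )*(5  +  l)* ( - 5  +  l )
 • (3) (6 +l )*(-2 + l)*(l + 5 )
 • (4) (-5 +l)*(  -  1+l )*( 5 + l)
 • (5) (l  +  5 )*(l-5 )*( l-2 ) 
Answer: 5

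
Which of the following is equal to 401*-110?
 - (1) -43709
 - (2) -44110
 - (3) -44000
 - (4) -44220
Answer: 2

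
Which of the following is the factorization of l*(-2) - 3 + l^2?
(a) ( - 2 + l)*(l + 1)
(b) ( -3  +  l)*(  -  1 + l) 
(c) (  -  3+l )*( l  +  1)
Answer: c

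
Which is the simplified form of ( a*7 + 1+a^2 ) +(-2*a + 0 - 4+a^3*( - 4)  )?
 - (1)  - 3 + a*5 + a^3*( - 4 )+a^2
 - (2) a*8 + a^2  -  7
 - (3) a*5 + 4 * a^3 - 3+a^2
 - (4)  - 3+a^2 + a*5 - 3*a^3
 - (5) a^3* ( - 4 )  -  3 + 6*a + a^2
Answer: 1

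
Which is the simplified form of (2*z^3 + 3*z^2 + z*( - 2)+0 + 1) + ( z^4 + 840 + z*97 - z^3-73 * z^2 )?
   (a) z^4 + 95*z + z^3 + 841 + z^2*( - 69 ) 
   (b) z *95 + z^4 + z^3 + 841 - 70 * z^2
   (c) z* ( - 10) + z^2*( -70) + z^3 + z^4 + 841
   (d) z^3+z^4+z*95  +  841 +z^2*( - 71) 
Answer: b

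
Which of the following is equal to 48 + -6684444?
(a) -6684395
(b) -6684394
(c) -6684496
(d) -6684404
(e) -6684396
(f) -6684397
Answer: e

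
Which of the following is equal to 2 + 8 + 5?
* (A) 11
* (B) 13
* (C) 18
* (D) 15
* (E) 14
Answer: D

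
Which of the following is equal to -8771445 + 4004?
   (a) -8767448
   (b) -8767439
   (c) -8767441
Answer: c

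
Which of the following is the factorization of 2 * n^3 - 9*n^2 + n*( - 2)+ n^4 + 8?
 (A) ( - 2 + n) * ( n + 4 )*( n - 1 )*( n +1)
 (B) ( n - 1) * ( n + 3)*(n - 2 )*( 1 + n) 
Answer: A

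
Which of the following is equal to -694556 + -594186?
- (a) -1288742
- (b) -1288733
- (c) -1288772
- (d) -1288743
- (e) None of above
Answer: a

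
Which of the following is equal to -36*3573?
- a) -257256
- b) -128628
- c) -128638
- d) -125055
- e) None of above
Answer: b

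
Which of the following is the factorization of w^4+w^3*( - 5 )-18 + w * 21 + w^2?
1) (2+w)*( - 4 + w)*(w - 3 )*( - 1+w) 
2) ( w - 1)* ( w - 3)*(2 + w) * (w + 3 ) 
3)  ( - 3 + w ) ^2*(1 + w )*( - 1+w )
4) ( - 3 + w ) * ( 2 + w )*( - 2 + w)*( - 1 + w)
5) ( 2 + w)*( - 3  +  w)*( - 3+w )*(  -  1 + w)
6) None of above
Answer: 5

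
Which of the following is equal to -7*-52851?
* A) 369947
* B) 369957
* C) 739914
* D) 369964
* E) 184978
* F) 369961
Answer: B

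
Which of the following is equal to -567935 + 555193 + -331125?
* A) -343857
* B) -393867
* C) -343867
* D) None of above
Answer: C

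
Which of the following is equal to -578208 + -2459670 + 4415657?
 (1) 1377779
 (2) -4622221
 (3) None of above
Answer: 1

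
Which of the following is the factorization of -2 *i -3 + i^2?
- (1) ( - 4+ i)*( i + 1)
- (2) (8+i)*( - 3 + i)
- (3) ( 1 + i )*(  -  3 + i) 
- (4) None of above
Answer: 3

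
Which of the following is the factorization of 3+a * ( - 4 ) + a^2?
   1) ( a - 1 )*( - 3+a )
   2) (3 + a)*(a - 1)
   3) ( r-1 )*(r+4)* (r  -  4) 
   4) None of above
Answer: 1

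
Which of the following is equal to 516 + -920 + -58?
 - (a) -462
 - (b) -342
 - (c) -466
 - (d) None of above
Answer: a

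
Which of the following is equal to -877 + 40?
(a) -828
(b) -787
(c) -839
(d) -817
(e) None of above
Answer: e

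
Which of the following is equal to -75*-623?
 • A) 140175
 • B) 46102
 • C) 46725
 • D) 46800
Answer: C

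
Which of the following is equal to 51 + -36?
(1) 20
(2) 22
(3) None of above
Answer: 3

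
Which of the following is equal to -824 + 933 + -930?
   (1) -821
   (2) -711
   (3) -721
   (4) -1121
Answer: 1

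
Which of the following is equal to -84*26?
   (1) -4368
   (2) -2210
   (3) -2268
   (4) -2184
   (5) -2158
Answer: 4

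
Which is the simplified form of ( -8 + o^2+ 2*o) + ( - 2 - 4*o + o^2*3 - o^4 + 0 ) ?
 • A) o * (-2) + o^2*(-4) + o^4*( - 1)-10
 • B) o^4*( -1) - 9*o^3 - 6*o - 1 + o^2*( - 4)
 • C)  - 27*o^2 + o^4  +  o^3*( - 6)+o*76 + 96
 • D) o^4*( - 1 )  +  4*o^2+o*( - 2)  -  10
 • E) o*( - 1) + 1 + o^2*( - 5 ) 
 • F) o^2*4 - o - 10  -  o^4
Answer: D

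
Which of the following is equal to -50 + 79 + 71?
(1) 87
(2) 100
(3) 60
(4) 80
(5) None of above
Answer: 2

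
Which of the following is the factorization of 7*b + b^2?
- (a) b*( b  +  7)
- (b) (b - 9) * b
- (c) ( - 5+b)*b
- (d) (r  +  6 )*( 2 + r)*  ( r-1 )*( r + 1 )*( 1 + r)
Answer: a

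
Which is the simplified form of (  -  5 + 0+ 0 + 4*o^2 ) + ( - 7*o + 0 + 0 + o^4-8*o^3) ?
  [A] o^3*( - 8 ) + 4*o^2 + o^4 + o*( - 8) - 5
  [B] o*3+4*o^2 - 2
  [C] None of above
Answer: C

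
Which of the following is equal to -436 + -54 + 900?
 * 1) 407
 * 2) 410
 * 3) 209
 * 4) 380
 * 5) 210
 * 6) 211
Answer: 2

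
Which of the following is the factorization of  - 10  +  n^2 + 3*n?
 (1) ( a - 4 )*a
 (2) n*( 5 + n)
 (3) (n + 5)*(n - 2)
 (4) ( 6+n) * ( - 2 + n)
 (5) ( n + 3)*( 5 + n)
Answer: 3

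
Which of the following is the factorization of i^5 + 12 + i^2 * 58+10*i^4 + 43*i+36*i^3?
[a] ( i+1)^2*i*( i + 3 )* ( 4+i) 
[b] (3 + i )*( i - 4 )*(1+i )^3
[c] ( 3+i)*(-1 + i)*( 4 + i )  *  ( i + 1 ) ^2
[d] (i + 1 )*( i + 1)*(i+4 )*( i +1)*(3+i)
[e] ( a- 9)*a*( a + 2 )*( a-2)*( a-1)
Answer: d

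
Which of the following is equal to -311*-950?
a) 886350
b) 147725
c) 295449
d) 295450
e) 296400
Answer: d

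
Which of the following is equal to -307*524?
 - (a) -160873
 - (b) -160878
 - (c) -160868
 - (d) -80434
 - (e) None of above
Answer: c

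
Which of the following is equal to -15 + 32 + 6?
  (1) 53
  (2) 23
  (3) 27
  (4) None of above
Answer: 2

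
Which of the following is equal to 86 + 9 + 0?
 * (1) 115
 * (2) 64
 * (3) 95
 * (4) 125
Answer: 3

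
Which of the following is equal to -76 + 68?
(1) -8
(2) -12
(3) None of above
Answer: 1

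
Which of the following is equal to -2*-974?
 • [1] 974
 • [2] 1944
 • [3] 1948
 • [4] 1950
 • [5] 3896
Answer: 3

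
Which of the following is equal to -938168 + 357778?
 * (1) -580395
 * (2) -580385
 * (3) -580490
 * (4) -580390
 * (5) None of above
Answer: 4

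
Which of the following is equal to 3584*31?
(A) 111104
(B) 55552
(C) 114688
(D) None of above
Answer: A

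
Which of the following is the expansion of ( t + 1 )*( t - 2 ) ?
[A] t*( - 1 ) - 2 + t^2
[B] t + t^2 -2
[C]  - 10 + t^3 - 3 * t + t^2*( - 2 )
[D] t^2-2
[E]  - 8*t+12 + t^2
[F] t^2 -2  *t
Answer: A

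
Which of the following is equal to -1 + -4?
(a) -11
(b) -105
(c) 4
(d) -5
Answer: d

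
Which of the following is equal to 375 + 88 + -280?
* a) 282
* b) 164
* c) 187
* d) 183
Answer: d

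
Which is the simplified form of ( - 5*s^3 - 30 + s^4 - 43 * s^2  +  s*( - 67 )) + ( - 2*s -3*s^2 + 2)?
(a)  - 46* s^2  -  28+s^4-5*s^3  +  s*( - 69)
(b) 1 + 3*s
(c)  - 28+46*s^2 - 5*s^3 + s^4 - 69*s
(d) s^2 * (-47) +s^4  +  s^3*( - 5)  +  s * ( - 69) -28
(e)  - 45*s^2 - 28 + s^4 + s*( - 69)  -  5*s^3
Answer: a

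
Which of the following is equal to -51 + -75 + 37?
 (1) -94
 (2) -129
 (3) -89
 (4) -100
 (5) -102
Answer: 3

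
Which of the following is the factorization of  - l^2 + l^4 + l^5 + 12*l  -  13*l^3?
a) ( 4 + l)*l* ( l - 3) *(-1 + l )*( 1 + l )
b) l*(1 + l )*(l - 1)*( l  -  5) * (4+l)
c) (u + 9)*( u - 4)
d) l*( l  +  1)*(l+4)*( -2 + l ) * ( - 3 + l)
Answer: a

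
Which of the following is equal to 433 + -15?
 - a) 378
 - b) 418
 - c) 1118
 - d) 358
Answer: b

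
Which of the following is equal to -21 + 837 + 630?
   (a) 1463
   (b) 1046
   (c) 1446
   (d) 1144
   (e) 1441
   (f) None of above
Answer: c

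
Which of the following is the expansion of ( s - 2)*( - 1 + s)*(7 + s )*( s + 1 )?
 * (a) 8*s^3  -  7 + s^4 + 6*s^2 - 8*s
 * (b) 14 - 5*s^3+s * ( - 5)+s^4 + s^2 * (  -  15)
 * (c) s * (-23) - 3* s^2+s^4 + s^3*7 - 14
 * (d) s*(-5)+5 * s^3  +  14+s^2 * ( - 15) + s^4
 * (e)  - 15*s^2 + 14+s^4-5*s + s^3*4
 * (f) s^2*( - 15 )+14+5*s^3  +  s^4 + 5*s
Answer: d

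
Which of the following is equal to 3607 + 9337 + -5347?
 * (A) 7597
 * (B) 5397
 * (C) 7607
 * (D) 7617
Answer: A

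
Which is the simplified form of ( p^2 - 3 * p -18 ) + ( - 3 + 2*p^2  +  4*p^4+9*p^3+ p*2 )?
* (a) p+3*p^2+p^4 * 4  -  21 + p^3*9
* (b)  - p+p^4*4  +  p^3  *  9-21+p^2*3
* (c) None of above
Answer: b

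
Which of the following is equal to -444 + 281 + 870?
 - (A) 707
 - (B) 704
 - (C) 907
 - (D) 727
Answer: A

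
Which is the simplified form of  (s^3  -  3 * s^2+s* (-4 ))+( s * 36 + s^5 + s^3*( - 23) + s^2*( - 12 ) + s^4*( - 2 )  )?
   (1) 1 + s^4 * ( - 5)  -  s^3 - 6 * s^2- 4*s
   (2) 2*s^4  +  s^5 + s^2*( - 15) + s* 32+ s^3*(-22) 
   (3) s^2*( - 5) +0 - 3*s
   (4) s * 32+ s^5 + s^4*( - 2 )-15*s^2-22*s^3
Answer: 4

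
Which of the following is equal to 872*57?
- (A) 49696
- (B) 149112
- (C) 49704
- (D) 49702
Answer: C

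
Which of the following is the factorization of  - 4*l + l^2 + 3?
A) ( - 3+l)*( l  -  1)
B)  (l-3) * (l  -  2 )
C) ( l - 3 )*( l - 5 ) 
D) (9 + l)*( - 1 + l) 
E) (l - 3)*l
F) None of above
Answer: A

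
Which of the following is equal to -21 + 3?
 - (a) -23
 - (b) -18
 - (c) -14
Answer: b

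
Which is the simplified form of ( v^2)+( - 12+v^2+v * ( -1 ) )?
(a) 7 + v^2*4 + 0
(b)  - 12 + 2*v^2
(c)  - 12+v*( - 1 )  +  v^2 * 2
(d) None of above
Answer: c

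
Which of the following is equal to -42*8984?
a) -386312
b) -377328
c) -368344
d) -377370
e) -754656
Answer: b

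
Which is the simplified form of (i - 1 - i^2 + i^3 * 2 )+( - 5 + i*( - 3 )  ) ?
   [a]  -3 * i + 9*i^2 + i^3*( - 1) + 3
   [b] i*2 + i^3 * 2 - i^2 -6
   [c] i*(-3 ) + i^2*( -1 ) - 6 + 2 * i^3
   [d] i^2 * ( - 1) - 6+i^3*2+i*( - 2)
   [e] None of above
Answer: d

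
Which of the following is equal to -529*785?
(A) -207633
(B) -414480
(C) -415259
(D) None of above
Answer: D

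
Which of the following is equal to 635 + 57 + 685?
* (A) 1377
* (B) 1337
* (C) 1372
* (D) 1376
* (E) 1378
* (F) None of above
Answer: A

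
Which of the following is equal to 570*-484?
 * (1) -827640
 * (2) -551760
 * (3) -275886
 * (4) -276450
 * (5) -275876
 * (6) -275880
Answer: 6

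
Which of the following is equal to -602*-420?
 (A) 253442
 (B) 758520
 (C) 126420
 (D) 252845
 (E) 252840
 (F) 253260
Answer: E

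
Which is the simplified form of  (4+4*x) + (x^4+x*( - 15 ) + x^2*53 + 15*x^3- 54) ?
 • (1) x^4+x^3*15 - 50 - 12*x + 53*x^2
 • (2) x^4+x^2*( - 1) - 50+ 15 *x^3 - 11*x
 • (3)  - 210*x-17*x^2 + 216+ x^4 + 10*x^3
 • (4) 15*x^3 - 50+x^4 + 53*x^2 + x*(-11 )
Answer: 4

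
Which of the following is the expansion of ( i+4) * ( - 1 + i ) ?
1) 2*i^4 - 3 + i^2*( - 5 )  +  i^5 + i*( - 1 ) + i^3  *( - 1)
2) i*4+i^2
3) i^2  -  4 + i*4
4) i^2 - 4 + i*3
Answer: 4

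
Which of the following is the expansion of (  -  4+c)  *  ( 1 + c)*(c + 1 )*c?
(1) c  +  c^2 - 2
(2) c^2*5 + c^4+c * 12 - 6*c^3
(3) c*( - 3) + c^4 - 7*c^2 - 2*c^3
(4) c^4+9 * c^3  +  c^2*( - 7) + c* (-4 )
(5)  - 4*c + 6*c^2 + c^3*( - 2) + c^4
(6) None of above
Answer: 6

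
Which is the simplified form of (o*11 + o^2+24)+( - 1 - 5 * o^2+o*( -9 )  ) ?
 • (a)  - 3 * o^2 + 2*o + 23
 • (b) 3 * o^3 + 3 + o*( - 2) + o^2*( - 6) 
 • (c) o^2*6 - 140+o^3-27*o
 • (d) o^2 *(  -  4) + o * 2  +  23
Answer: d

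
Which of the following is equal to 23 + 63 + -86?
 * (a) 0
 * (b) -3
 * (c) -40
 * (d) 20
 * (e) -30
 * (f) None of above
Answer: a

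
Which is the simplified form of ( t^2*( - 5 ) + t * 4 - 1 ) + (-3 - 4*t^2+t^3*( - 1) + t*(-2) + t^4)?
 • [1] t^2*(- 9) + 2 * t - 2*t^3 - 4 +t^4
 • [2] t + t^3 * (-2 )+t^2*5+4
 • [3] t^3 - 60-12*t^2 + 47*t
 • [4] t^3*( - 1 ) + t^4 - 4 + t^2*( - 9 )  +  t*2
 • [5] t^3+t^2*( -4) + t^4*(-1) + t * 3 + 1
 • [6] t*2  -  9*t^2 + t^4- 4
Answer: 4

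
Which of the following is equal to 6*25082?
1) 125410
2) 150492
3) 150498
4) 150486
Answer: 2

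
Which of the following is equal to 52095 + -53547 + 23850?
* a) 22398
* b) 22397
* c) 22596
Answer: a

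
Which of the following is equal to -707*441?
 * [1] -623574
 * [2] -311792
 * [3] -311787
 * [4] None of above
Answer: 3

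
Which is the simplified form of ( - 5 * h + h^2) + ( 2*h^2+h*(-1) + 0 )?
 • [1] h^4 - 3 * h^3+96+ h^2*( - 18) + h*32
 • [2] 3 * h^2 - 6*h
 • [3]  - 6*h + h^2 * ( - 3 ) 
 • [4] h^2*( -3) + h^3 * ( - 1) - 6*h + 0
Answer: 2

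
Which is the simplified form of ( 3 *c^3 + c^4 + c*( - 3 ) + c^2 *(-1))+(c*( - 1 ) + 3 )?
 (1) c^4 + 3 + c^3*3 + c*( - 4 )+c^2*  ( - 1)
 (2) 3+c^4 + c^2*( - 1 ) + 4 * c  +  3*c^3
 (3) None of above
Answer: 1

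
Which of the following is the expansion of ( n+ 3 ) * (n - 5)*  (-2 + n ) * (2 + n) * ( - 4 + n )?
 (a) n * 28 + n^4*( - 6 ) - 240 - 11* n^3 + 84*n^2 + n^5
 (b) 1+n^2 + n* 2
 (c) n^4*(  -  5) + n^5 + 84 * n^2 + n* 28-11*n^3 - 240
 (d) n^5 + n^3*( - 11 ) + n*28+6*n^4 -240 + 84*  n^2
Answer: a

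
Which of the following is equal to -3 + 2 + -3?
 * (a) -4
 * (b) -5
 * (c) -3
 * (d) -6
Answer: a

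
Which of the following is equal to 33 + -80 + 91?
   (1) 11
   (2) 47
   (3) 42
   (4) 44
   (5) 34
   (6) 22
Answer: 4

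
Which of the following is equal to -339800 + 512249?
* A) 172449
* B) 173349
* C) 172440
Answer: A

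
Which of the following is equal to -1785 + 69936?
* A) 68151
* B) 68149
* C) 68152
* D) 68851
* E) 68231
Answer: A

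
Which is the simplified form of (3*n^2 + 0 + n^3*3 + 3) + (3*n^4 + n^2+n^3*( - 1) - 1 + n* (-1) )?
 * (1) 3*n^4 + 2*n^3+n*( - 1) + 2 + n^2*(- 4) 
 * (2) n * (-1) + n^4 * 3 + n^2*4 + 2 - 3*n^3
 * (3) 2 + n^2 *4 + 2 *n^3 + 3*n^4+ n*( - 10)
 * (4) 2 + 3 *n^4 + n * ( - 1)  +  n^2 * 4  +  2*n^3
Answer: 4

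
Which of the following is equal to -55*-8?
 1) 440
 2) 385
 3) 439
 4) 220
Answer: 1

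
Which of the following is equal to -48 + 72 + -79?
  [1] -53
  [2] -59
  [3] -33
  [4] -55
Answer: 4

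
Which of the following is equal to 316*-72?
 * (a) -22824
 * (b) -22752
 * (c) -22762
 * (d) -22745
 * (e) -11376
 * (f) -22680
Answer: b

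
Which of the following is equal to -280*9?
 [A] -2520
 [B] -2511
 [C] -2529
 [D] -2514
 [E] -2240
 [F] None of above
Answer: A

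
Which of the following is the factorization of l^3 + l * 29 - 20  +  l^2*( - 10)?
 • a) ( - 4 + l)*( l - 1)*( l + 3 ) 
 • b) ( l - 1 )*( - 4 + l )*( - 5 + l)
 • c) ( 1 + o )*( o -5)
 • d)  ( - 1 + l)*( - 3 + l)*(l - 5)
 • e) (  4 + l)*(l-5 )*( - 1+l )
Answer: b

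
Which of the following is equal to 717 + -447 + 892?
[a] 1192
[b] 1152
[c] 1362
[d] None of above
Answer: d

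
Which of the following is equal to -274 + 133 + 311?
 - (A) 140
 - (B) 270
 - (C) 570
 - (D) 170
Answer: D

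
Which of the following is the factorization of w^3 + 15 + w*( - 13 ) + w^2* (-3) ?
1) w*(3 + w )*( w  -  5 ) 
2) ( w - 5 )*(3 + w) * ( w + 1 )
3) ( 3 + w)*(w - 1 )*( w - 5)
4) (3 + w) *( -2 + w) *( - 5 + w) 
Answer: 3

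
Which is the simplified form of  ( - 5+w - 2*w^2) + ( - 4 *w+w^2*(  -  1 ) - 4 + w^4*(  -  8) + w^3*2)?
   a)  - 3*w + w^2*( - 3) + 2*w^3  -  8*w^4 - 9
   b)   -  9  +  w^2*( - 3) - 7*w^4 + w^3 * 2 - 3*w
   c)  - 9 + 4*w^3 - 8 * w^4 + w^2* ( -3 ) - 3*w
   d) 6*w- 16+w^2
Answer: a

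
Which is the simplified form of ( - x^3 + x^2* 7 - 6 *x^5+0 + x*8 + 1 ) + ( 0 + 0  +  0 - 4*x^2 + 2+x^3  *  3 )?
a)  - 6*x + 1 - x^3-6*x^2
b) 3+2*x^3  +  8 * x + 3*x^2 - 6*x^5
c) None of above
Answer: b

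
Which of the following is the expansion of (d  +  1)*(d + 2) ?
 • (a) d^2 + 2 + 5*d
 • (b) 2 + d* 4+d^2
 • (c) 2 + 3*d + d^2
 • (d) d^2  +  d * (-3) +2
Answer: c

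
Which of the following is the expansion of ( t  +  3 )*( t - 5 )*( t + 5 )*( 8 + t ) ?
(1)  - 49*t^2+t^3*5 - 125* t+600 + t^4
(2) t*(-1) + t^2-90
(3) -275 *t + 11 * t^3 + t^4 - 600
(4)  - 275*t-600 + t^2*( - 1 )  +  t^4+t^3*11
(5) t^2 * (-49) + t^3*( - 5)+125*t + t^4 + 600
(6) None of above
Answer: 4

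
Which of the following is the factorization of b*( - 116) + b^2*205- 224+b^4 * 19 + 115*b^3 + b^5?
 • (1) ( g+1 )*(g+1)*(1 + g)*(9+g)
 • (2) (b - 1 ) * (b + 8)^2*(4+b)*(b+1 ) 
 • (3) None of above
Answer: 3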